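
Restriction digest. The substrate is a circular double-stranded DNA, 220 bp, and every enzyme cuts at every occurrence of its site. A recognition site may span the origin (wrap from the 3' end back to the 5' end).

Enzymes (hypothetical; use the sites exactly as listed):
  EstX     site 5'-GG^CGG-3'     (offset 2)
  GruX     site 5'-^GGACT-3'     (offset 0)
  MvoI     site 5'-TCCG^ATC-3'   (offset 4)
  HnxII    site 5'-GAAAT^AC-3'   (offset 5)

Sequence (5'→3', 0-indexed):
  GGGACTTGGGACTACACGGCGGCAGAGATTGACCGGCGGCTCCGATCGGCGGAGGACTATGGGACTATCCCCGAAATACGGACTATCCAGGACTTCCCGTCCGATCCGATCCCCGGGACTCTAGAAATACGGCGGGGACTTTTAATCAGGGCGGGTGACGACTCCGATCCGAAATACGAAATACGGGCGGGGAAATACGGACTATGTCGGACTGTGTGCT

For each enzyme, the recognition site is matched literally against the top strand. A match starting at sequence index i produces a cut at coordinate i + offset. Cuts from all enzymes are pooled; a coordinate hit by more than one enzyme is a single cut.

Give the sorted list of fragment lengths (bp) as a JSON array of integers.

Per-enzyme occurrences:
  EstX GGCGG/2: at [17, 34, 47, 130, 149, 185] ⇒ [19, 36, 49, 132, 151, 187]
  GruX GGACT/0: at [1, 8, 53, 61, 79, 89, 115, 135, 198, 208] ⇒ [1, 8, 53, 61, 79, 89, 115, 135, 198, 208]
  MvoI TCCGATC/4: at [40, 99, 104, 162] ⇒ [44, 103, 108, 166]
  HnxII GAAATAC/5: at [72, 123, 170, 177, 191] ⇒ [77, 128, 175, 182, 196]

All cut coordinates (distinct, sorted): [1, 8, 19, 36, 44, 49, 53, 61, 77, 79, 89, 103, 108, 115, 128, 132, 135, 151, 166, 175, 182, 187, 196, 198, 208]

Fragments:
  1→8: 7 bp
  8→19: 11 bp
  19→36: 17 bp
  36→44: 8 bp
  44→49: 5 bp
  49→53: 4 bp
  53→61: 8 bp
  61→77: 16 bp
  77→79: 2 bp
  79→89: 10 bp
  89→103: 14 bp
  103→108: 5 bp
  108→115: 7 bp
  115→128: 13 bp
  128→132: 4 bp
  132→135: 3 bp
  135→151: 16 bp
  151→166: 15 bp
  166→175: 9 bp
  175→182: 7 bp
  182→187: 5 bp
  187→196: 9 bp
  196→198: 2 bp
  198→208: 10 bp
  208→1 (wrap): 220-208+1 = 13 bp

[2,2,3,4,4,5,5,5,7,7,7,8,8,9,9,10,10,11,13,13,14,15,16,16,17]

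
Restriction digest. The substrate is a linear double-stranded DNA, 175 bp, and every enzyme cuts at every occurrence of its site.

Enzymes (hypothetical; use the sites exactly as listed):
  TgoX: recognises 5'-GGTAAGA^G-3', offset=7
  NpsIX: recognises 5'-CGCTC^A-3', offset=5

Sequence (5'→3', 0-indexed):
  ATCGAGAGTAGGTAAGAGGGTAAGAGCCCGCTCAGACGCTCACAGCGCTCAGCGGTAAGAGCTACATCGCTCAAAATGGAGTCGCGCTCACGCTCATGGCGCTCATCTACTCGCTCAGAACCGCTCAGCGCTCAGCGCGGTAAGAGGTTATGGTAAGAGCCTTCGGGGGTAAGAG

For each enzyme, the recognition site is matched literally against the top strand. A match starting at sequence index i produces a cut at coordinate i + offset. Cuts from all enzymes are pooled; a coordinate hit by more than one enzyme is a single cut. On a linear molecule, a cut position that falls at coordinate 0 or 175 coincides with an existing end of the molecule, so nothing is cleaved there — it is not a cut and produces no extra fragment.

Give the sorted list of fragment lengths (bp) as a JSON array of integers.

Site scan:
  TgoX GGTAAGAG/7: at [10, 18, 53, 138, 151, 167] ⇒ [17, 25, 60, 145, 158, 174]
  NpsIX CGCTCA/5: at [28, 36, 45, 67, 84, 90, 99, 111, 121, 128] ⇒ [33, 41, 50, 72, 89, 95, 104, 116, 126, 133]

Pooled cuts: [17, 25, 33, 41, 50, 60, 72, 89, 95, 104, 116, 126, 133, 145, 158, 174]

Fragments:
  [0,17): 17 bp
  [17,25): 8 bp
  [25,33): 8 bp
  [33,41): 8 bp
  [41,50): 9 bp
  [50,60): 10 bp
  [60,72): 12 bp
  [72,89): 17 bp
  [89,95): 6 bp
  [95,104): 9 bp
  [104,116): 12 bp
  [116,126): 10 bp
  [126,133): 7 bp
  [133,145): 12 bp
  [145,158): 13 bp
  [158,174): 16 bp
  [174,175): 1 bp

[1,6,7,8,8,8,9,9,10,10,12,12,12,13,16,17,17]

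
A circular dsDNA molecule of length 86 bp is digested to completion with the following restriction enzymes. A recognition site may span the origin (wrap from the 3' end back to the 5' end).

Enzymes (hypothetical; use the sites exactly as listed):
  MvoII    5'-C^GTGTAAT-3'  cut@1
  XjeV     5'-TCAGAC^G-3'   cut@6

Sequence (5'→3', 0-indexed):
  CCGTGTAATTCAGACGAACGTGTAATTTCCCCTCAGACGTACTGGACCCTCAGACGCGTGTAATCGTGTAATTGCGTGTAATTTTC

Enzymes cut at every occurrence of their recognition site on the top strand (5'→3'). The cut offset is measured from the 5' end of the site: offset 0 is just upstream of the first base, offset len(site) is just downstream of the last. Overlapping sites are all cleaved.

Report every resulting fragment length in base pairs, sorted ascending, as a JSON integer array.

[2,4,8,10,13,13,17,19]

Scan for sites:
  MvoII (CGTGTAAT, off=1): starts [1, 18, 56, 64, 74] → cuts [2, 19, 57, 65, 75]
  XjeV (TCAGACG, off=6): starts [9, 32, 49] → cuts [15, 38, 55]

All cut coordinates (distinct, sorted): [2, 15, 19, 38, 55, 57, 65, 75]

Fragments:
  2→15: 13 bp
  15→19: 4 bp
  19→38: 19 bp
  38→55: 17 bp
  55→57: 2 bp
  57→65: 8 bp
  65→75: 10 bp
  75→2 (wrap): 86-75+2 = 13 bp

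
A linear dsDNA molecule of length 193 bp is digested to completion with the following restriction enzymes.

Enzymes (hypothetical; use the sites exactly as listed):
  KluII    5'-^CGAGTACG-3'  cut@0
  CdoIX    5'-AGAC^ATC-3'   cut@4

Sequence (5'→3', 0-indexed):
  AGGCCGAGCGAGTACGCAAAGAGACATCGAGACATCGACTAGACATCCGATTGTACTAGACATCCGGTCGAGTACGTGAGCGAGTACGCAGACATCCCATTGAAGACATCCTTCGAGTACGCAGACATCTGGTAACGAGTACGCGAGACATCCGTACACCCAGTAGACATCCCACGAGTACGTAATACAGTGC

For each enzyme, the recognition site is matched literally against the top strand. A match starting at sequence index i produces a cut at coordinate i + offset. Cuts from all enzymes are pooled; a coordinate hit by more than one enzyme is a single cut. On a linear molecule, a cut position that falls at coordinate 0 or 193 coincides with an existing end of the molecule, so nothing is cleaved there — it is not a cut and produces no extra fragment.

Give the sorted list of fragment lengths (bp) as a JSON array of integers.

[6,6,7,8,8,9,11,12,13,13,14,14,17,17,19,19]

Scan for sites:
  KluII CGAGTACG/0: at [8, 68, 80, 113, 135, 174] ⇒ [8, 68, 80, 113, 135, 174]
  CdoIX AGACATC/4: at [21, 29, 40, 57, 89, 103, 122, 145, 164] ⇒ [25, 33, 44, 61, 93, 107, 126, 149, 168]

All cut coordinates (distinct, sorted): [8, 25, 33, 44, 61, 68, 80, 93, 107, 113, 126, 135, 149, 168, 174]

Fragment lengths:
  [0,8): 8 bp
  [8,25): 17 bp
  [25,33): 8 bp
  [33,44): 11 bp
  [44,61): 17 bp
  [61,68): 7 bp
  [68,80): 12 bp
  [80,93): 13 bp
  [93,107): 14 bp
  [107,113): 6 bp
  [113,126): 13 bp
  [126,135): 9 bp
  [135,149): 14 bp
  [149,168): 19 bp
  [168,174): 6 bp
  [174,193): 19 bp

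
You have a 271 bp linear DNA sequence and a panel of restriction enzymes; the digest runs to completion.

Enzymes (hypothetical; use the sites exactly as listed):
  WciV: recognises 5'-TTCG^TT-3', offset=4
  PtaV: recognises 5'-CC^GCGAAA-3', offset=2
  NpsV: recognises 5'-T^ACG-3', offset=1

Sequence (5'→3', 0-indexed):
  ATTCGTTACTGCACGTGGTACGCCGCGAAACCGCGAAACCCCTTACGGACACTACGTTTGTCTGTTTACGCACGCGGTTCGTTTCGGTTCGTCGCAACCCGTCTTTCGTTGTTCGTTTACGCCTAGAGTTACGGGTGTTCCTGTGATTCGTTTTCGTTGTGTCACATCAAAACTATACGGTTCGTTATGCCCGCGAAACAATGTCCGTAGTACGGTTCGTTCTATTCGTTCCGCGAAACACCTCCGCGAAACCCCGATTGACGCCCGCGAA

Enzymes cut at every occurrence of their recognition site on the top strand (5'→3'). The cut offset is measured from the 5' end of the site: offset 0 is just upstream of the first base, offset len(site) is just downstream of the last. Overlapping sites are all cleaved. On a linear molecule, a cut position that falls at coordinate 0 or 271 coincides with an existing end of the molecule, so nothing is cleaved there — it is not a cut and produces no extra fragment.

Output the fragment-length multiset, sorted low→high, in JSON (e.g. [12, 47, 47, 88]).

[3,4,5,5,6,7,8,8,8,8,9,9,12,12,13,14,14,14,19,20,20,26,27]

Per-enzyme occurrences:
  WciV TTCGTT/4: at [1, 77, 104, 111, 146, 152, 180, 215, 224] ⇒ [5, 81, 108, 115, 150, 156, 184, 219, 228]
  PtaV CCGCGAAA/2: at [22, 30, 190, 230, 243] ⇒ [24, 32, 192, 232, 245]
  NpsV TACG/1: at [18, 43, 52, 66, 117, 129, 175, 210] ⇒ [19, 44, 53, 67, 118, 130, 176, 211]

All cut coordinates (distinct, sorted): [5, 19, 24, 32, 44, 53, 67, 81, 108, 115, 118, 130, 150, 156, 176, 184, 192, 211, 219, 228, 232, 245]

Fragments:
  [0,5): 5 bp
  [5,19): 14 bp
  [19,24): 5 bp
  [24,32): 8 bp
  [32,44): 12 bp
  [44,53): 9 bp
  [53,67): 14 bp
  [67,81): 14 bp
  [81,108): 27 bp
  [108,115): 7 bp
  [115,118): 3 bp
  [118,130): 12 bp
  [130,150): 20 bp
  [150,156): 6 bp
  [156,176): 20 bp
  [176,184): 8 bp
  [184,192): 8 bp
  [192,211): 19 bp
  [211,219): 8 bp
  [219,228): 9 bp
  [228,232): 4 bp
  [232,245): 13 bp
  [245,271): 26 bp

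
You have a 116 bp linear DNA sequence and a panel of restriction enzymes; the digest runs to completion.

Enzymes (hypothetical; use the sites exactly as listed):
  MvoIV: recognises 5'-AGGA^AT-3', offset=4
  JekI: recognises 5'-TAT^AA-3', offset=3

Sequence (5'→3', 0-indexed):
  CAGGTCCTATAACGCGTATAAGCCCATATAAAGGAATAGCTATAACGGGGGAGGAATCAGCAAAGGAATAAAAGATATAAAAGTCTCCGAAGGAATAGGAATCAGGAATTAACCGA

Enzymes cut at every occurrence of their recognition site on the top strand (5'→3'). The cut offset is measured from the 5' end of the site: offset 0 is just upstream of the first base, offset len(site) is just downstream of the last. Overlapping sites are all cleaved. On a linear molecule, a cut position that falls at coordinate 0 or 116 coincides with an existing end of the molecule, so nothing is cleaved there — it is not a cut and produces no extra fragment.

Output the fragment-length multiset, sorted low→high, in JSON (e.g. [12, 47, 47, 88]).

Scan for sites:
  MvoIV (AGGAAT, off=4): starts [31, 51, 63, 90, 96, 103] → cuts [35, 55, 67, 94, 100, 107]
  JekI (TATAA, off=3): starts [7, 16, 26, 40, 75] → cuts [10, 19, 29, 43, 78]

All cut coordinates (distinct, sorted): [10, 19, 29, 35, 43, 55, 67, 78, 94, 100, 107]

Fragments:
  [0,10): 10 bp
  [10,19): 9 bp
  [19,29): 10 bp
  [29,35): 6 bp
  [35,43): 8 bp
  [43,55): 12 bp
  [55,67): 12 bp
  [67,78): 11 bp
  [78,94): 16 bp
  [94,100): 6 bp
  [100,107): 7 bp
  [107,116): 9 bp

[6,6,7,8,9,9,10,10,11,12,12,16]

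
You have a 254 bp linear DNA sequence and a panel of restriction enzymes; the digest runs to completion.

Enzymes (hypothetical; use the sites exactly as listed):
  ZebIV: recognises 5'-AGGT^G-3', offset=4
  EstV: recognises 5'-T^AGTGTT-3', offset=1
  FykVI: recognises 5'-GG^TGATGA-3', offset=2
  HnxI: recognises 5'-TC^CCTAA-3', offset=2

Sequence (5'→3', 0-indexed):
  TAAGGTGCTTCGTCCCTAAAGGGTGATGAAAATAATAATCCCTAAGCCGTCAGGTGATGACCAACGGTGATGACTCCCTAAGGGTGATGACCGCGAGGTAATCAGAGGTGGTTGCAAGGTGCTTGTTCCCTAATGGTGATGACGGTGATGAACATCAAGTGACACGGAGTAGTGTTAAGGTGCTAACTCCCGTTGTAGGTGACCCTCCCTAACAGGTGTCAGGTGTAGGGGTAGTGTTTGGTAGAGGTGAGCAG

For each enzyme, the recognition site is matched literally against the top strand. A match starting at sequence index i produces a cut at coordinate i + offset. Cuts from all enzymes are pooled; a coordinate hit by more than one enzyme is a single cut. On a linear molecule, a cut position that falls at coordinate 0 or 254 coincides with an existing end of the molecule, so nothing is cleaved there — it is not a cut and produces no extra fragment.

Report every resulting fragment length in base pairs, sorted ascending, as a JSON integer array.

[1,6,6,7,7,8,8,8,8,8,9,9,9,10,11,11,12,14,16,17,19,25,25]

Site scan:
  ZebIV AGGTG/4: at [2, 51, 105, 116, 177, 196, 213, 220, 244] ⇒ [6, 55, 109, 120, 181, 200, 217, 224, 248]
  EstV TAGTGTT/1: at [169, 231] ⇒ [170, 232]
  FykVI GGTGATGA/2: at [21, 52, 65, 82, 134, 143] ⇒ [23, 54, 67, 84, 136, 145]
  HnxI TCCCTAA/2: at [12, 38, 74, 126, 205] ⇒ [14, 40, 76, 128, 207]

All cut coordinates (distinct, sorted): [6, 14, 23, 40, 54, 55, 67, 76, 84, 109, 120, 128, 136, 145, 170, 181, 200, 207, 217, 224, 232, 248]

Fragments:
  [0,6): 6 bp
  [6,14): 8 bp
  [14,23): 9 bp
  [23,40): 17 bp
  [40,54): 14 bp
  [54,55): 1 bp
  [55,67): 12 bp
  [67,76): 9 bp
  [76,84): 8 bp
  [84,109): 25 bp
  [109,120): 11 bp
  [120,128): 8 bp
  [128,136): 8 bp
  [136,145): 9 bp
  [145,170): 25 bp
  [170,181): 11 bp
  [181,200): 19 bp
  [200,207): 7 bp
  [207,217): 10 bp
  [217,224): 7 bp
  [224,232): 8 bp
  [232,248): 16 bp
  [248,254): 6 bp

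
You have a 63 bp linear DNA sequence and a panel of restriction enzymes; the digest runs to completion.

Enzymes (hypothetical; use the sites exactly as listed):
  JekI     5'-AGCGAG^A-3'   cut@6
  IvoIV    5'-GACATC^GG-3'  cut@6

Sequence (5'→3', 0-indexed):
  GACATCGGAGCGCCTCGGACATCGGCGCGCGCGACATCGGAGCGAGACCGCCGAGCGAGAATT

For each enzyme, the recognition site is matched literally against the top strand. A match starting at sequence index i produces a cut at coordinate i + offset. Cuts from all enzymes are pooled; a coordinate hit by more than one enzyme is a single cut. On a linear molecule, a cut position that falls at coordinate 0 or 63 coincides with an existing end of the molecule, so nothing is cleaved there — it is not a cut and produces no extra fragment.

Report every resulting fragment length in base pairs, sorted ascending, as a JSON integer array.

Site scan:
  JekI AGCGAGA/6: at [40, 53] ⇒ [46, 59]
  IvoIV GACATCGG/6: at [0, 17, 32] ⇒ [6, 23, 38]

All cut coordinates (distinct, sorted): [6, 23, 38, 46, 59]

Fragment lengths:
  [0,6): 6 bp
  [6,23): 17 bp
  [23,38): 15 bp
  [38,46): 8 bp
  [46,59): 13 bp
  [59,63): 4 bp

[4,6,8,13,15,17]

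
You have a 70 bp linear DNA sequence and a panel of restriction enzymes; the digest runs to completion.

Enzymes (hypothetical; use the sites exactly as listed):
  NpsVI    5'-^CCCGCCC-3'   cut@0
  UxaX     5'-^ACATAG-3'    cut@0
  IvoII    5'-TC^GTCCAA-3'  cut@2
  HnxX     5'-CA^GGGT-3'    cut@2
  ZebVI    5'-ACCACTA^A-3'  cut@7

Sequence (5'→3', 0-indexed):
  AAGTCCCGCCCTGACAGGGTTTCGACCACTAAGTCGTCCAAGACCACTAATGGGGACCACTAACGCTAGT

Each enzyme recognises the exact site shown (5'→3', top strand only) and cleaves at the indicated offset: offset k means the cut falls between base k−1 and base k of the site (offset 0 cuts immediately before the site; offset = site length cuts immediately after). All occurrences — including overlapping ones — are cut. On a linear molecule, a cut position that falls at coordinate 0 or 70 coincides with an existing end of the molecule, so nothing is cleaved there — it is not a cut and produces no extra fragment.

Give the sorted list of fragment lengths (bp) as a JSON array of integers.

Site scan:
  NpsVI (CCCGCCC, off=0): starts [4] → cuts [4]
  UxaX (ACATAG, off=0): no sites
  IvoII (TCGTCCAA, off=2): starts [33] → cuts [35]
  HnxX (CAGGGT, off=2): starts [14] → cuts [16]
  ZebVI (ACCACTAA, off=7): starts [24, 42, 55] → cuts [31, 49, 62]

All cut coordinates (distinct, sorted): [4, 16, 31, 35, 49, 62]

Fragment lengths:
  [0,4): 4 bp
  [4,16): 12 bp
  [16,31): 15 bp
  [31,35): 4 bp
  [35,49): 14 bp
  [49,62): 13 bp
  [62,70): 8 bp

[4,4,8,12,13,14,15]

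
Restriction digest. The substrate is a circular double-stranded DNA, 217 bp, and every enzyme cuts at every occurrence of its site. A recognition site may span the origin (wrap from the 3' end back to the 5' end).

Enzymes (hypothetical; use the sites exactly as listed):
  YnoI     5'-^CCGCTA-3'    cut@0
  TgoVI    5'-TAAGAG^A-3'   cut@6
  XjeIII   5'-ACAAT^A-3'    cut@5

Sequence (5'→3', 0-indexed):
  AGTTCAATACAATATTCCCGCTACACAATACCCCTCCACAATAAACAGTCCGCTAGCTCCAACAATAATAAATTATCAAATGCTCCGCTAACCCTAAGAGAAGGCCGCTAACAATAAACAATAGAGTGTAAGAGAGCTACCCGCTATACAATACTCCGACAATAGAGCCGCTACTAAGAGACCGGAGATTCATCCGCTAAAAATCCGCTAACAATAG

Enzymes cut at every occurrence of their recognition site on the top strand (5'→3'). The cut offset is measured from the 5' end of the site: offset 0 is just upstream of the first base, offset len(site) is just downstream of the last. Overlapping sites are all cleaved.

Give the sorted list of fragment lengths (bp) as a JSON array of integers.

[4,4,4,6,7,7,11,11,11,11,12,12,12,13,13,13,15,16,17,18]

Per-enzyme occurrences:
  YnoI CCGCTA/0: at [17, 49, 84, 104, 140, 167, 193, 204] ⇒ [17, 49, 84, 104, 140, 167, 193, 204]
  TgoVI TAAGAGA/6: at [94, 128, 174] ⇒ [100, 134, 180]
  XjeIII ACAATA/5: at [8, 24, 37, 61, 110, 117, 147, 158, 210] ⇒ [13, 29, 42, 66, 115, 122, 152, 163, 215]

Pooled cuts: [13, 17, 29, 42, 49, 66, 84, 100, 104, 115, 122, 134, 140, 152, 163, 167, 180, 193, 204, 215]

Fragment lengths:
  13→17: 4 bp
  17→29: 12 bp
  29→42: 13 bp
  42→49: 7 bp
  49→66: 17 bp
  66→84: 18 bp
  84→100: 16 bp
  100→104: 4 bp
  104→115: 11 bp
  115→122: 7 bp
  122→134: 12 bp
  134→140: 6 bp
  140→152: 12 bp
  152→163: 11 bp
  163→167: 4 bp
  167→180: 13 bp
  180→193: 13 bp
  193→204: 11 bp
  204→215: 11 bp
  215→13 (wrap): 217-215+13 = 15 bp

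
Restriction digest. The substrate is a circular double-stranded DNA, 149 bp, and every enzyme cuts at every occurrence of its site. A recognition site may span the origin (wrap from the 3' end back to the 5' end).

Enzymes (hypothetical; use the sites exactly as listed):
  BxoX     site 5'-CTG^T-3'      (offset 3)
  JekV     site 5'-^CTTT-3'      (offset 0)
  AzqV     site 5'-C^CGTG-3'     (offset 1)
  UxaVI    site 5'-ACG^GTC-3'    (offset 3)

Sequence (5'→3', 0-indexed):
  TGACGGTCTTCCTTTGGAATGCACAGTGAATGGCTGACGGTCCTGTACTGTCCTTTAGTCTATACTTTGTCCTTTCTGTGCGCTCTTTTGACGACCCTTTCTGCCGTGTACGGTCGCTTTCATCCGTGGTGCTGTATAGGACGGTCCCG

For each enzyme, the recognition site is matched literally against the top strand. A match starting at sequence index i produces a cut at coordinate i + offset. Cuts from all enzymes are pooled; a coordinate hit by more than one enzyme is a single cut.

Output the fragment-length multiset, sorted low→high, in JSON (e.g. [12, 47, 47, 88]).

[2,4,4,5,6,6,6,7,7,7,8,8,8,9,10,12,12,28]

Site scan:
  BxoX CTGT/3: at [42, 47, 75, 131] ⇒ [45, 50, 78, 134]
  JekV CTTT/0: at [11, 52, 64, 71, 84, 96, 116] ⇒ [11, 52, 64, 71, 84, 96, 116]
  AzqV CCGTG/1: at [103, 123, 146] ⇒ [104, 124, 147]
  UxaVI ACGGTC/3: at [2, 36, 109, 140] ⇒ [5, 39, 112, 143]

All cut coordinates (distinct, sorted): [5, 11, 39, 45, 50, 52, 64, 71, 78, 84, 96, 104, 112, 116, 124, 134, 143, 147]

Fragment lengths:
  5→11: 6 bp
  11→39: 28 bp
  39→45: 6 bp
  45→50: 5 bp
  50→52: 2 bp
  52→64: 12 bp
  64→71: 7 bp
  71→78: 7 bp
  78→84: 6 bp
  84→96: 12 bp
  96→104: 8 bp
  104→112: 8 bp
  112→116: 4 bp
  116→124: 8 bp
  124→134: 10 bp
  134→143: 9 bp
  143→147: 4 bp
  147→5 (wrap): 149-147+5 = 7 bp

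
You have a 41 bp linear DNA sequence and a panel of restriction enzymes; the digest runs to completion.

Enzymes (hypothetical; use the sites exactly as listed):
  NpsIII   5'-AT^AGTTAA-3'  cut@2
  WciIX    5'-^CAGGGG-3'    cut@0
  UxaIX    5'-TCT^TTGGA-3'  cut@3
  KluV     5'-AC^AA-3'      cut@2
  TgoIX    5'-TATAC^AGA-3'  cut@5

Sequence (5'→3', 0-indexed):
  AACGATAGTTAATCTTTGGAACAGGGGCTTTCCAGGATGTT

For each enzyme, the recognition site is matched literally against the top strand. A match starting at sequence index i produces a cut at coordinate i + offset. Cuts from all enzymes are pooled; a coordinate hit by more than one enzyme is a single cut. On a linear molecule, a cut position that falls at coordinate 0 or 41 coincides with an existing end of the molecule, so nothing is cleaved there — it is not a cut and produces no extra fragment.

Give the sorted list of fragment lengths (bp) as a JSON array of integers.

[6,6,9,20]

Per-enzyme occurrences:
  NpsIII ATAGTTAA/2: at [4] ⇒ [6]
  WciIX CAGGGG/0: at [21] ⇒ [21]
  UxaIX TCTTTGGA/3: at [12] ⇒ [15]
  KluV (ACAA, off=2): no sites
  TgoIX (TATACAGA, off=5): no sites

All cut coordinates (distinct, sorted): [6, 15, 21]

Fragments:
  [0,6): 6 bp
  [6,15): 9 bp
  [15,21): 6 bp
  [21,41): 20 bp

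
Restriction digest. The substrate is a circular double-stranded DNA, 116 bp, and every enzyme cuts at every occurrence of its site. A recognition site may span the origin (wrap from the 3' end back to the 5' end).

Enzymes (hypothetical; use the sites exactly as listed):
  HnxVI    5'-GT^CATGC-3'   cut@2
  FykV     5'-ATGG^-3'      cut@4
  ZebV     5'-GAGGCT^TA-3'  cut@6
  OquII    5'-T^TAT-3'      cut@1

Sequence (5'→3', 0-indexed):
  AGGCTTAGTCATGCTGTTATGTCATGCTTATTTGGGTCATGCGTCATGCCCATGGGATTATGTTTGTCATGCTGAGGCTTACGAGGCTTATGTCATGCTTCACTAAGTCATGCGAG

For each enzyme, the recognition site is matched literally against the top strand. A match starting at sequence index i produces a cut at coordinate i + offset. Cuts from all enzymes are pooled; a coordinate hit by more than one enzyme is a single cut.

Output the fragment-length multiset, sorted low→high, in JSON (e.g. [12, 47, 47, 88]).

Site scan:
  HnxVI GTCATGC/2: at [7, 20, 35, 42, 65, 91, 106] ⇒ [9, 22, 37, 44, 67, 93, 108]
  FykV ATGG/4: at [51] ⇒ [55]
  ZebV GAGGCTTA/6: at [73, 82, 115] ⇒ [5, 79, 88]
  OquII TTAT/1: at [16, 27, 57, 87] ⇒ [17, 28, 58, 88]

All cut coordinates (distinct, sorted): [5, 9, 17, 22, 28, 37, 44, 55, 58, 67, 79, 88, 93, 108]

Fragment lengths:
  5→9: 4 bp
  9→17: 8 bp
  17→22: 5 bp
  22→28: 6 bp
  28→37: 9 bp
  37→44: 7 bp
  44→55: 11 bp
  55→58: 3 bp
  58→67: 9 bp
  67→79: 12 bp
  79→88: 9 bp
  88→93: 5 bp
  93→108: 15 bp
  108→5 (wrap): 116-108+5 = 13 bp

[3,4,5,5,6,7,8,9,9,9,11,12,13,15]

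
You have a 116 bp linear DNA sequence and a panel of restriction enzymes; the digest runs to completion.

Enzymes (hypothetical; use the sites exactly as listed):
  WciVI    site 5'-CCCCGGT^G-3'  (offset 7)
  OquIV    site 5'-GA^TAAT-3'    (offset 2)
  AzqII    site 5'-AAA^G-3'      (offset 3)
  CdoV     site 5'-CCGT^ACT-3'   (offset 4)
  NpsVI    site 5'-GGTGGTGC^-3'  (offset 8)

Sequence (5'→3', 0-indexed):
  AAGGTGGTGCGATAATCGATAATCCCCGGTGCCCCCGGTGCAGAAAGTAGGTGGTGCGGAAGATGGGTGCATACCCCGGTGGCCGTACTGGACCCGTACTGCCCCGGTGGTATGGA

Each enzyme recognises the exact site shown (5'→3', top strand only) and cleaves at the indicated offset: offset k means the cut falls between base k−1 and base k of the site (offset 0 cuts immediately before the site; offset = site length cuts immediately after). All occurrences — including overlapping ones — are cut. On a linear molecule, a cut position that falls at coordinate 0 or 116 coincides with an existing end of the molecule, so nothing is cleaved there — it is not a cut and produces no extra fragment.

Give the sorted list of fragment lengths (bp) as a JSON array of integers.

Per-enzyme occurrences:
  WciVI (CCCCGGTG, off=7): starts [23, 32, 73, 101] → cuts [30, 39, 80, 108]
  OquIV (GATAAT, off=2): starts [10, 17] → cuts [12, 19]
  AzqII (AAAG, off=3): starts [43] → cuts [46]
  CdoV (CCGTACT, off=4): starts [82, 93] → cuts [86, 97]
  NpsVI (GGTGGTGC, off=8): starts [2, 49] → cuts [10, 57]

Pooled cuts: [10, 12, 19, 30, 39, 46, 57, 80, 86, 97, 108]

Fragments:
  [0,10): 10 bp
  [10,12): 2 bp
  [12,19): 7 bp
  [19,30): 11 bp
  [30,39): 9 bp
  [39,46): 7 bp
  [46,57): 11 bp
  [57,80): 23 bp
  [80,86): 6 bp
  [86,97): 11 bp
  [97,108): 11 bp
  [108,116): 8 bp

[2,6,7,7,8,9,10,11,11,11,11,23]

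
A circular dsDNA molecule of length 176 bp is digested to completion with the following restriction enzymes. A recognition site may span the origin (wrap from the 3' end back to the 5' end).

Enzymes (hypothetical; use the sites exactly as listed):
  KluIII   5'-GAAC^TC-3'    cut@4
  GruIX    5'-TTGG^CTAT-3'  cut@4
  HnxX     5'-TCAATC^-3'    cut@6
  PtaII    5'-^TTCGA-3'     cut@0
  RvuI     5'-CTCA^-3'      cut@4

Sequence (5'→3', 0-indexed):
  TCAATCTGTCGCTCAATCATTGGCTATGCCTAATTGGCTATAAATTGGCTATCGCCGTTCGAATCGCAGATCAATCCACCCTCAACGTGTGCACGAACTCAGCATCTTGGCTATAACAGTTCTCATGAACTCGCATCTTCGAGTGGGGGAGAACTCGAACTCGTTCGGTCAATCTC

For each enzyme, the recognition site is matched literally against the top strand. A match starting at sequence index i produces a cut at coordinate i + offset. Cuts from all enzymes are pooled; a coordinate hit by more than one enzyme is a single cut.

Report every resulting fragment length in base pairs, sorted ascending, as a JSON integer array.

Scan for sites:
  KluIII GAACTC/4: at [94, 126, 150, 156] ⇒ [98, 130, 154, 160]
  GruIX TTGGCTAT/4: at [19, 33, 44, 106] ⇒ [23, 37, 48, 110]
  HnxX TCAATC/6: at [0, 12, 70, 168] ⇒ [6, 18, 76, 174]
  PtaII TTCGA/0: at [57, 137] ⇒ [57, 137]
  RvuI CTCA/4: at [11, 80, 97, 121, 175] ⇒ [3, 15, 84, 101, 125]

Pooled cuts: [3, 6, 15, 18, 23, 37, 48, 57, 76, 84, 98, 101, 110, 125, 130, 137, 154, 160, 174]

Fragment lengths:
  3→6: 3 bp
  6→15: 9 bp
  15→18: 3 bp
  18→23: 5 bp
  23→37: 14 bp
  37→48: 11 bp
  48→57: 9 bp
  57→76: 19 bp
  76→84: 8 bp
  84→98: 14 bp
  98→101: 3 bp
  101→110: 9 bp
  110→125: 15 bp
  125→130: 5 bp
  130→137: 7 bp
  137→154: 17 bp
  154→160: 6 bp
  160→174: 14 bp
  174→3 (wrap): 176-174+3 = 5 bp

[3,3,3,5,5,5,6,7,8,9,9,9,11,14,14,14,15,17,19]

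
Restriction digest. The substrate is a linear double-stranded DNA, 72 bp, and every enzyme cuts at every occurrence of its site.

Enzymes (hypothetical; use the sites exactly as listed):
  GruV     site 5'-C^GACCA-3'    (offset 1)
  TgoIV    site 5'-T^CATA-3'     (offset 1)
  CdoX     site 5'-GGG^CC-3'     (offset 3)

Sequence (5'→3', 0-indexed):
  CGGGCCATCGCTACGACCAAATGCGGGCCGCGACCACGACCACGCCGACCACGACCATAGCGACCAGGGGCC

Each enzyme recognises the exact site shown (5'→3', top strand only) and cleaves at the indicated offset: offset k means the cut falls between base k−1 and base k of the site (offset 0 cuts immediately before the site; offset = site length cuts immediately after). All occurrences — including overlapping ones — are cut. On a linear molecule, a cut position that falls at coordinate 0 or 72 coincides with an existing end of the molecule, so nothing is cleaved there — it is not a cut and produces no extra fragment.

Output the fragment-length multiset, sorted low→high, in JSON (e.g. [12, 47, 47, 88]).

[2,4,4,6,6,9,9,9,10,13]

Per-enzyme occurrences:
  GruV CGACCA/1: at [13, 30, 36, 45, 51, 60] ⇒ [14, 31, 37, 46, 52, 61]
  TgoIV (TCATA, off=1): no sites
  CdoX GGGCC/3: at [1, 24, 67] ⇒ [4, 27, 70]

Pooled cuts: [4, 14, 27, 31, 37, 46, 52, 61, 70]

Fragments:
  [0,4): 4 bp
  [4,14): 10 bp
  [14,27): 13 bp
  [27,31): 4 bp
  [31,37): 6 bp
  [37,46): 9 bp
  [46,52): 6 bp
  [52,61): 9 bp
  [61,70): 9 bp
  [70,72): 2 bp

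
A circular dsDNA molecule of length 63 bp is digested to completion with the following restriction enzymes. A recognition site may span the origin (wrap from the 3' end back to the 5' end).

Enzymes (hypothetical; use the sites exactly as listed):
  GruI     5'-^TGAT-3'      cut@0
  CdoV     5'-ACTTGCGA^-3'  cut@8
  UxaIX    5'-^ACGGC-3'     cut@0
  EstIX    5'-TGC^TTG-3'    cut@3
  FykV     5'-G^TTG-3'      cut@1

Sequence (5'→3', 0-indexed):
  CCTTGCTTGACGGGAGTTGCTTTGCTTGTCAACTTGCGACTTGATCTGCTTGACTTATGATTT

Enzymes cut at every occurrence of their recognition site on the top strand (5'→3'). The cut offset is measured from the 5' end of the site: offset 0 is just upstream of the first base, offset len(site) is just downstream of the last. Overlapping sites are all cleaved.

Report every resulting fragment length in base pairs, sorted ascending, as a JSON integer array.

[2,8,8,9,10,12,14]

Per-enzyme occurrences:
  GruI TGAT/0: at [41, 57] ⇒ [41, 57]
  CdoV ACTTGCGA/8: at [31] ⇒ [39]
  UxaIX (ACGGC, off=0): no sites
  EstIX TGCTTG/3: at [3, 22, 46] ⇒ [6, 25, 49]
  FykV GTTG/1: at [15] ⇒ [16]

Pooled cuts: [6, 16, 25, 39, 41, 49, 57]

Fragments:
  6→16: 10 bp
  16→25: 9 bp
  25→39: 14 bp
  39→41: 2 bp
  41→49: 8 bp
  49→57: 8 bp
  57→6 (wrap): 63-57+6 = 12 bp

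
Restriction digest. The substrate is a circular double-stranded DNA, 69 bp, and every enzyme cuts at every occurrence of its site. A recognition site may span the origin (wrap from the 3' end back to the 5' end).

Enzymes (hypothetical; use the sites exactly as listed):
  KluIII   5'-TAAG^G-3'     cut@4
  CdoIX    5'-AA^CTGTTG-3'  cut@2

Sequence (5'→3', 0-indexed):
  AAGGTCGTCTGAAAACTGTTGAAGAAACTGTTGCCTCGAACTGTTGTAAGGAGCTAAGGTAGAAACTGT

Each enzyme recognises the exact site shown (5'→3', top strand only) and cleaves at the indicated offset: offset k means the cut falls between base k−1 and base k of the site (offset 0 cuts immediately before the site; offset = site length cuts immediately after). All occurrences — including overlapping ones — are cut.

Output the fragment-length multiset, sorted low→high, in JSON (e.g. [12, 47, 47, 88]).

[8,10,12,12,13,14]

Scan for sites:
  KluIII (TAAGG, off=4): starts [46, 54, 68] → cuts [3, 50, 58]
  CdoIX (AACTGTTG, off=2): starts [13, 25, 38] → cuts [15, 27, 40]

Pooled cuts: [3, 15, 27, 40, 50, 58]

Fragment lengths:
  3→15: 12 bp
  15→27: 12 bp
  27→40: 13 bp
  40→50: 10 bp
  50→58: 8 bp
  58→3 (wrap): 69-58+3 = 14 bp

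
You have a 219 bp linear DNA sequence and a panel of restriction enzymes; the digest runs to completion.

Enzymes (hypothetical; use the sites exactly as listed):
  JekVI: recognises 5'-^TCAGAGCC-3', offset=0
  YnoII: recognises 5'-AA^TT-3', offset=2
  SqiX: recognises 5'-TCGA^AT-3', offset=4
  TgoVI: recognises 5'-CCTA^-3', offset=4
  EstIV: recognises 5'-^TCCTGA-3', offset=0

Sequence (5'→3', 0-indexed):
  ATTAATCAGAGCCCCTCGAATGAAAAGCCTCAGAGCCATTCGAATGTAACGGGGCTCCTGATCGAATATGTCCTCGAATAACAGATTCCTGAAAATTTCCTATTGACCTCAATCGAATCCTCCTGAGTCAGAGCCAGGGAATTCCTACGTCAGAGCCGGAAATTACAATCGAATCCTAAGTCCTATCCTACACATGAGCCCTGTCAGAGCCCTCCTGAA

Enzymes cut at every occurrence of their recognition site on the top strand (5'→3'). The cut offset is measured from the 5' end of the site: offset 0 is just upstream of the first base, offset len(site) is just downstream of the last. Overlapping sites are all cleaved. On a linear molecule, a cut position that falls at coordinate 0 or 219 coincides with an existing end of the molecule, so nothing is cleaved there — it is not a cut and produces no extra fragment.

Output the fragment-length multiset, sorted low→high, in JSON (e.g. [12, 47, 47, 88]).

[2,4,5,5,6,6,7,7,7,7,9,9,9,10,10,10,12,12,13,13,14,14,14,14]

Site scan:
  JekVI (TCAGAGCC, off=0): starts [5, 29, 127, 149, 203] → cuts [5, 29, 127, 149, 203]
  YnoII (AATT, off=2): starts [93, 139, 160] → cuts [95, 141, 162]
  SqiX (TCGAAT, off=4): starts [15, 39, 61, 73, 112, 168] → cuts [19, 43, 65, 77, 116, 172]
  TgoVI (CCTA, off=4): starts [98, 143, 174, 181, 186] → cuts [102, 147, 178, 185, 190]
  EstIV (TCCTGA, off=0): starts [55, 86, 120, 212] → cuts [55, 86, 120, 212]

All cut coordinates (distinct, sorted): [5, 19, 29, 43, 55, 65, 77, 86, 95, 102, 116, 120, 127, 141, 147, 149, 162, 172, 178, 185, 190, 203, 212]

Fragments:
  [0,5): 5 bp
  [5,19): 14 bp
  [19,29): 10 bp
  [29,43): 14 bp
  [43,55): 12 bp
  [55,65): 10 bp
  [65,77): 12 bp
  [77,86): 9 bp
  [86,95): 9 bp
  [95,102): 7 bp
  [102,116): 14 bp
  [116,120): 4 bp
  [120,127): 7 bp
  [127,141): 14 bp
  [141,147): 6 bp
  [147,149): 2 bp
  [149,162): 13 bp
  [162,172): 10 bp
  [172,178): 6 bp
  [178,185): 7 bp
  [185,190): 5 bp
  [190,203): 13 bp
  [203,212): 9 bp
  [212,219): 7 bp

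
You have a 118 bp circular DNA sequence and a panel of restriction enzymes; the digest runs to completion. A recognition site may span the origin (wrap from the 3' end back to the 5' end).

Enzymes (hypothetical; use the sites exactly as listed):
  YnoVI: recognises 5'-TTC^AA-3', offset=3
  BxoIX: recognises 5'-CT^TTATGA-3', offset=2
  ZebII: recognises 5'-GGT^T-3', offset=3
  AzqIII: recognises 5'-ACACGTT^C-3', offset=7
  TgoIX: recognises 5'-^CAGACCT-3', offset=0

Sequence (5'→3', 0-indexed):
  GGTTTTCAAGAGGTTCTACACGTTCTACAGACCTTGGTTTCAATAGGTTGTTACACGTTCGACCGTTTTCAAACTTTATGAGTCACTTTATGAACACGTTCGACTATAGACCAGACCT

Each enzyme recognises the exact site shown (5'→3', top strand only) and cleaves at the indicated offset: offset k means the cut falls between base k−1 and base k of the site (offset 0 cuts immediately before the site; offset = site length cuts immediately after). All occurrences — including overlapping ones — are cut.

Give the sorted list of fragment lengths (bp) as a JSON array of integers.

[3,3,4,5,7,7,10,10,11,11,11,11,12,13]

Per-enzyme occurrences:
  YnoVI (TTCAA, off=3): starts [4, 38, 67] → cuts [7, 41, 70]
  BxoIX (CTTTATGA, off=2): starts [73, 85] → cuts [75, 87]
  ZebII (GGTT, off=3): starts [0, 11, 35, 45] → cuts [3, 14, 38, 48]
  AzqIII (ACACGTTC, off=7): starts [17, 52, 93] → cuts [24, 59, 100]
  TgoIX (CAGACCT, off=0): starts [27, 111] → cuts [27, 111]

Pooled cuts: [3, 7, 14, 24, 27, 38, 41, 48, 59, 70, 75, 87, 100, 111]

Fragment lengths:
  3→7: 4 bp
  7→14: 7 bp
  14→24: 10 bp
  24→27: 3 bp
  27→38: 11 bp
  38→41: 3 bp
  41→48: 7 bp
  48→59: 11 bp
  59→70: 11 bp
  70→75: 5 bp
  75→87: 12 bp
  87→100: 13 bp
  100→111: 11 bp
  111→3 (wrap): 118-111+3 = 10 bp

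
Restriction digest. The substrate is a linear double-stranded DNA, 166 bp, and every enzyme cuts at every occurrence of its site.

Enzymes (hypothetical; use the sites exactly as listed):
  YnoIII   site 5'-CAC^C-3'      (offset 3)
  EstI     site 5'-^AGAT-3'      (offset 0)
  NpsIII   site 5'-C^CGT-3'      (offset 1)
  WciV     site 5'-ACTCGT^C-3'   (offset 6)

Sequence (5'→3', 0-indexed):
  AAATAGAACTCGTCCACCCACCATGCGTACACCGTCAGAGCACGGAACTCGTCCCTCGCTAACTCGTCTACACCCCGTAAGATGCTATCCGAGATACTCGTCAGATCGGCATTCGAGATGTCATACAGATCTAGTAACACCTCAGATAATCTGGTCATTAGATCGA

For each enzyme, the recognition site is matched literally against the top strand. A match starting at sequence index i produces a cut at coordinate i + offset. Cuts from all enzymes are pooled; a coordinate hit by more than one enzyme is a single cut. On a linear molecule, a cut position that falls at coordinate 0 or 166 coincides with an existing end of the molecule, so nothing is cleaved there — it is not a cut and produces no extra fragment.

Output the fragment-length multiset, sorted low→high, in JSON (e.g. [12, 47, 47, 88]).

[1,2,3,4,4,4,6,7,10,11,11,12,13,13,14,15,16,20]

Per-enzyme occurrences:
  YnoIII (CACC, off=3): starts [14, 18, 29, 70, 137] → cuts [17, 21, 32, 73, 140]
  EstI (AGAT, off=0): starts [79, 91, 102, 115, 126, 143, 159] → cuts [79, 91, 102, 115, 126, 143, 159]
  NpsIII (CCGT, off=1): starts [31, 74] → cuts [32, 75]
  WciV (ACTCGTC, off=6): starts [7, 46, 61, 95] → cuts [13, 52, 67, 101]

Pooled cuts: [13, 17, 21, 32, 52, 67, 73, 75, 79, 91, 101, 102, 115, 126, 140, 143, 159]

Fragment lengths:
  [0,13): 13 bp
  [13,17): 4 bp
  [17,21): 4 bp
  [21,32): 11 bp
  [32,52): 20 bp
  [52,67): 15 bp
  [67,73): 6 bp
  [73,75): 2 bp
  [75,79): 4 bp
  [79,91): 12 bp
  [91,101): 10 bp
  [101,102): 1 bp
  [102,115): 13 bp
  [115,126): 11 bp
  [126,140): 14 bp
  [140,143): 3 bp
  [143,159): 16 bp
  [159,166): 7 bp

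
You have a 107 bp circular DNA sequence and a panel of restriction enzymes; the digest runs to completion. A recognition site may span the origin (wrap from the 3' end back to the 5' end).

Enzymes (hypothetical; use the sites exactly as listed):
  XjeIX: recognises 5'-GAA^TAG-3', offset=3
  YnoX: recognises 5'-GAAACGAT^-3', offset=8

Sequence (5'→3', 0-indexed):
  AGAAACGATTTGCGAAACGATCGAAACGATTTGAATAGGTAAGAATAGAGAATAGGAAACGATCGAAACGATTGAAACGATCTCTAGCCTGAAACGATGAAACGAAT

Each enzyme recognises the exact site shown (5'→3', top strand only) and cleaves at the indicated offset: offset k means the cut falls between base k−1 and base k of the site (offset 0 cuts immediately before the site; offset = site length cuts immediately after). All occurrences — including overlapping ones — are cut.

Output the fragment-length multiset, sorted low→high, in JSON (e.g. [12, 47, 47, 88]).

[5,7,8,9,9,9,10,10,11,12,17]

Scan for sites:
  XjeIX (GAATAG, off=3): starts [32, 42, 49, 103] → cuts [35, 45, 52, 106]
  YnoX (GAAACGAT, off=8): starts [1, 13, 22, 55, 64, 73, 90] → cuts [9, 21, 30, 63, 72, 81, 98]

Pooled cuts: [9, 21, 30, 35, 45, 52, 63, 72, 81, 98, 106]

Fragments:
  9→21: 12 bp
  21→30: 9 bp
  30→35: 5 bp
  35→45: 10 bp
  45→52: 7 bp
  52→63: 11 bp
  63→72: 9 bp
  72→81: 9 bp
  81→98: 17 bp
  98→106: 8 bp
  106→9 (wrap): 107-106+9 = 10 bp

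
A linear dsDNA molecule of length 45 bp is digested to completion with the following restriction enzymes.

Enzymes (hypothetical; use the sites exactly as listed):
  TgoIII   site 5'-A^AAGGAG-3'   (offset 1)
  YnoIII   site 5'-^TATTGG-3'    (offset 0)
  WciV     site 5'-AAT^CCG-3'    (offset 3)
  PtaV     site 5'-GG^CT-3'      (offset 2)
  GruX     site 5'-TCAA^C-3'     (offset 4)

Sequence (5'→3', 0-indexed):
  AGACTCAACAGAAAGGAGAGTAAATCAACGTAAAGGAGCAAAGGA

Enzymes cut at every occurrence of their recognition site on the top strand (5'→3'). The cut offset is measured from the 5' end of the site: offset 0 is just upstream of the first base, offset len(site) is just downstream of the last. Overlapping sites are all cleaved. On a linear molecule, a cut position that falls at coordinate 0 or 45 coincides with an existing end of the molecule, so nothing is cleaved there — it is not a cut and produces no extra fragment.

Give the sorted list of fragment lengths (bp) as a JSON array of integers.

Site scan:
  TgoIII AAAGGAG/1: at [11, 31] ⇒ [12, 32]
  YnoIII (TATTGG, off=0): no sites
  WciV (AATCCG, off=3): no sites
  PtaV (GGCT, off=2): no sites
  GruX TCAAC/4: at [4, 24] ⇒ [8, 28]

All cut coordinates (distinct, sorted): [8, 12, 28, 32]

Fragment lengths:
  [0,8): 8 bp
  [8,12): 4 bp
  [12,28): 16 bp
  [28,32): 4 bp
  [32,45): 13 bp

[4,4,8,13,16]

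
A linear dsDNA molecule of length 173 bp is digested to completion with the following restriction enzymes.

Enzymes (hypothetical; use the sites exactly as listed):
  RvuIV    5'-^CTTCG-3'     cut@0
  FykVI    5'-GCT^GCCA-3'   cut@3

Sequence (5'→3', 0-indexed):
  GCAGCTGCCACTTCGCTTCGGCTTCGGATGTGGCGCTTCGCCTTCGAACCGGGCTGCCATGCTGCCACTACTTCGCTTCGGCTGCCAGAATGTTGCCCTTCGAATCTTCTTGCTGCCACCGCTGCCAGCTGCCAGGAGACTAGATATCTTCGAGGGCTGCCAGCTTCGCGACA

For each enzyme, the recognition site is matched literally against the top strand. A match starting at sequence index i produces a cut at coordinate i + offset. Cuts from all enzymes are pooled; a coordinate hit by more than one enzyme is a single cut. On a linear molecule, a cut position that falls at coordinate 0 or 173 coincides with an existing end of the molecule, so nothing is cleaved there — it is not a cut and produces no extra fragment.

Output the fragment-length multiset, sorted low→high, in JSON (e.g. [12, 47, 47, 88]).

Site scan:
  RvuIV (CTTCG, off=0): starts [10, 15, 21, 35, 41, 70, 75, 97, 147, 163] → cuts [10, 15, 21, 35, 41, 70, 75, 97, 147, 163]
  FykVI (GCTGCCA, off=3): starts [3, 52, 60, 80, 111, 120, 127, 155] → cuts [6, 55, 63, 83, 114, 123, 130, 158]

Pooled cuts: [6, 10, 15, 21, 35, 41, 55, 63, 70, 75, 83, 97, 114, 123, 130, 147, 158, 163]

Fragments:
  [0,6): 6 bp
  [6,10): 4 bp
  [10,15): 5 bp
  [15,21): 6 bp
  [21,35): 14 bp
  [35,41): 6 bp
  [41,55): 14 bp
  [55,63): 8 bp
  [63,70): 7 bp
  [70,75): 5 bp
  [75,83): 8 bp
  [83,97): 14 bp
  [97,114): 17 bp
  [114,123): 9 bp
  [123,130): 7 bp
  [130,147): 17 bp
  [147,158): 11 bp
  [158,163): 5 bp
  [163,173): 10 bp

[4,5,5,5,6,6,6,7,7,8,8,9,10,11,14,14,14,17,17]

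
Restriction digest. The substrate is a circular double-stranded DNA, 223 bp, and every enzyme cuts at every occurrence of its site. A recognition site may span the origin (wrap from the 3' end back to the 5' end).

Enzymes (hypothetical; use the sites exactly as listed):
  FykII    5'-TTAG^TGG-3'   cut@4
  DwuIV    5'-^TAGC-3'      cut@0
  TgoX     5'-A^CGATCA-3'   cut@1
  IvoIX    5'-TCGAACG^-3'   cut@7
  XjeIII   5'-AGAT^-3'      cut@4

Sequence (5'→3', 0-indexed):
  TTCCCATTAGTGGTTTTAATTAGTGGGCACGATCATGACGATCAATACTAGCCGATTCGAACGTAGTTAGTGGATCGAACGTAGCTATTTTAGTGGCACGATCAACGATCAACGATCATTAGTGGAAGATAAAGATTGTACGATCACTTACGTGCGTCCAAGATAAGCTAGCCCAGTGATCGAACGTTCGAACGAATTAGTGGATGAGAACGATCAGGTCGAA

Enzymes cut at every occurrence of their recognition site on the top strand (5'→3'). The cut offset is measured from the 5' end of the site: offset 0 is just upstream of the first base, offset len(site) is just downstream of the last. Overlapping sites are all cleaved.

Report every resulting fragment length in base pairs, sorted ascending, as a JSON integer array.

[4,4,5,6,6,6,7,7,7,8,8,9,10,10,10,11,12,13,15,18,23,24]

Per-enzyme occurrences:
  FykII (TTAGTGG, off=4): starts [6, 19, 66, 89, 118, 196] → cuts [10, 23, 70, 93, 122, 200]
  DwuIV (TAGC, off=0): starts [48, 81, 168] → cuts [48, 81, 168]
  TgoX (ACGATCA, off=1): starts [28, 37, 97, 104, 111, 139, 209] → cuts [29, 38, 98, 105, 112, 140, 210]
  IvoIX (TCGAACG, off=7): starts [56, 74, 179, 187] → cuts [63, 81, 186, 194]
  XjeIII (AGAT, off=4): starts [126, 132, 160] → cuts [130, 136, 164]

All cut coordinates (distinct, sorted): [10, 23, 29, 38, 48, 63, 70, 81, 93, 98, 105, 112, 122, 130, 136, 140, 164, 168, 186, 194, 200, 210]

Fragments:
  10→23: 13 bp
  23→29: 6 bp
  29→38: 9 bp
  38→48: 10 bp
  48→63: 15 bp
  63→70: 7 bp
  70→81: 11 bp
  81→93: 12 bp
  93→98: 5 bp
  98→105: 7 bp
  105→112: 7 bp
  112→122: 10 bp
  122→130: 8 bp
  130→136: 6 bp
  136→140: 4 bp
  140→164: 24 bp
  164→168: 4 bp
  168→186: 18 bp
  186→194: 8 bp
  194→200: 6 bp
  200→210: 10 bp
  210→10 (wrap): 223-210+10 = 23 bp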